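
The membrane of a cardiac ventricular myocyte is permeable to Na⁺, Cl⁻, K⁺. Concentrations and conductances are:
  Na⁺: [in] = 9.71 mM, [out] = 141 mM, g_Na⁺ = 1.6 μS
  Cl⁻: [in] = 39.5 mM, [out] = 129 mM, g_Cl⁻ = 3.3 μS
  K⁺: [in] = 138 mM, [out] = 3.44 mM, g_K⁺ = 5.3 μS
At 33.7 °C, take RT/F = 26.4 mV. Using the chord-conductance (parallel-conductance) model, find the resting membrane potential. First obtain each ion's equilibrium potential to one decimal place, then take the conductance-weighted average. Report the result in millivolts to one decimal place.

-49.7 mV

E_Na⁺ = (26.4/1)·ln(141/9.71) = 70.6 mV
E_Cl⁻ = (26.4/-1)·ln(129/39.5) = -31.2 mV
E_K⁺ = (26.4/1)·ln(3.44/138) = -97.5 mV
Vm = (Σ gᵢEᵢ)/(Σ gᵢ) = (1.6·70.6 + 3.3·-31.2 + 5.3·-97.5) / (1.6 + 3.3 + 5.3)
= -506.75 / 10.2 = -49.68 mV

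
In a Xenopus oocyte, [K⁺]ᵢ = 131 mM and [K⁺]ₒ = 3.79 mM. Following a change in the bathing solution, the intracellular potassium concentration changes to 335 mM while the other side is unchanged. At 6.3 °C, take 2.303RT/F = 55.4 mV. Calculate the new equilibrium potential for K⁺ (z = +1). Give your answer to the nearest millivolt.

After the shift: [K⁺]_out = 3.79, [K⁺]_in = 335 mM.
E_new = (55.4/1)·log₁₀(3.79/335) = 55.40 · (-1.9464) = -107.83 mV

-108 mV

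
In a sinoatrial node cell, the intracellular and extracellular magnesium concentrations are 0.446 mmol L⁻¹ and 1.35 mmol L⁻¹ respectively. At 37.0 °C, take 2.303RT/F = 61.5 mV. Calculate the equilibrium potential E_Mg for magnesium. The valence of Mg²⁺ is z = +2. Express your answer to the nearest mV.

15 mV

E = (61.5/z) · log₁₀([Mg²⁺]_out/[Mg²⁺]_in) with z = +2.
= (61.5/2) · log₁₀(1.35/0.446) = 30.75 · log₁₀(3.027)
= 30.75 · (0.4810) = 14.79 mV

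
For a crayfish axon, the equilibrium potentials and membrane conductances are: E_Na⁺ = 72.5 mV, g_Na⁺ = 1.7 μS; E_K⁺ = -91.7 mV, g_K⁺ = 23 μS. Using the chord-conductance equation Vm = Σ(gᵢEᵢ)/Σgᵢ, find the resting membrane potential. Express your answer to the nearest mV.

-80 mV

Σ gᵢEᵢ = 1.7·(72.5) + 23·(-91.7) = -1985.85
Σ gᵢ = 1.7 + 23 = 24.7
Vm = -1985.85 / 24.7 = -80.40 mV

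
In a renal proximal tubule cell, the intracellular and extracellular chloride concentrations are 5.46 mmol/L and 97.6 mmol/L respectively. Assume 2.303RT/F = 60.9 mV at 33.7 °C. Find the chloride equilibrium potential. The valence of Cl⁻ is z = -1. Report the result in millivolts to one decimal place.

-76.3 mV

E = (60.9/z) · log₁₀([Cl⁻]_out/[Cl⁻]_in) with z = -1.
For an anion, dividing by z = -1 reverses the sign.
= (60.9/-1) · log₁₀(97.6/5.46) = -60.90 · log₁₀(17.88)
= -60.90 · (1.2523) = -76.26 mV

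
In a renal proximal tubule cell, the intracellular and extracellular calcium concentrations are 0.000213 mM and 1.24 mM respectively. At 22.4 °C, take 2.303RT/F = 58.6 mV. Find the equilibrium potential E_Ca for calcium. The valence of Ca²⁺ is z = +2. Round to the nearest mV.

E = (58.6/z) · log₁₀([Ca²⁺]_out/[Ca²⁺]_in) with z = +2.
= (58.6/2) · log₁₀(1.24/0.000213) = 29.30 · log₁₀(5822)
= 29.30 · (3.7650) = 110.32 mV

110 mV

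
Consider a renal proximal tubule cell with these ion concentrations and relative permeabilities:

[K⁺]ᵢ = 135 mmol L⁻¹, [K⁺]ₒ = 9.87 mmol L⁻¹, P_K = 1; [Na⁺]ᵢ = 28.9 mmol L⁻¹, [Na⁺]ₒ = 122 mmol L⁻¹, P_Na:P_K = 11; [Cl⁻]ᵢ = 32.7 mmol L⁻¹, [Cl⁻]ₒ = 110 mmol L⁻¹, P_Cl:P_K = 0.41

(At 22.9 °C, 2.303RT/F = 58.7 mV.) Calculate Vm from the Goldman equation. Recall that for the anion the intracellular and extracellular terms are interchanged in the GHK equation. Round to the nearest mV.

26 mV

Vm = 58.7 · log₁₀[(Σ P·[cation]ₒ + Σ P·[anion]ᵢ) / (Σ P·[cation]ᵢ + Σ P·[anion]ₒ)]
Numerator = 1×9.87 + 11×122 + 0.41×32.7 = 1365
Denominator = 1×135 + 11×28.9 + 0.41×110 = 498
Vm = 58.7 · log₁₀(2.7415) = 58.7 × (0.4380) = 25.71 mV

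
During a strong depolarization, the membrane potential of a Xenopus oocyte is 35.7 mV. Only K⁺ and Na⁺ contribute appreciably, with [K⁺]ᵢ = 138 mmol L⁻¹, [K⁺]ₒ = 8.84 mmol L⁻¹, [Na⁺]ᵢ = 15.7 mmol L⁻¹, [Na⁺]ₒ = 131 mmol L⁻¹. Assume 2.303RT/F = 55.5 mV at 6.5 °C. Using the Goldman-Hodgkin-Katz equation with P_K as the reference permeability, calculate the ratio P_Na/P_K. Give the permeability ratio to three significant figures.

Let α = P_Na/P_K. GHK: Vm = 55.5·log₁₀[(Kₒ + α·Naₒ)/(Kᵢ + α·Naᵢ)].
10^(Vm/55.5) = 10^(35.7/55.5) = 4.3979
So 4.3979·(Kᵢ + α·Naᵢ) = Kₒ + α·Naₒ → α = (4.3979·138.0 − 8.84) / (131.0 − 4.3979·15.7)
α = (606.9 − 8.84) / (131.0 − 69.05) = 598.1/61.95 = 9.654

9.65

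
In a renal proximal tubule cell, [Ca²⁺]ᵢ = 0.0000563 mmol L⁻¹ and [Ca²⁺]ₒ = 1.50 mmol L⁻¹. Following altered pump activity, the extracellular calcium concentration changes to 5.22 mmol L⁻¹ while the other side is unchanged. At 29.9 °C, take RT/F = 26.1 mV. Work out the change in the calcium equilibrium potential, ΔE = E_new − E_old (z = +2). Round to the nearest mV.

16 mV

E_old = (26.1/2)·ln(1.50/0.0000563) = 132.98 mV
E_new = (26.1/2)·ln(5.22/0.0000563) = 149.26 mV
ΔE = 149.26 − (132.98) = 16.27 mV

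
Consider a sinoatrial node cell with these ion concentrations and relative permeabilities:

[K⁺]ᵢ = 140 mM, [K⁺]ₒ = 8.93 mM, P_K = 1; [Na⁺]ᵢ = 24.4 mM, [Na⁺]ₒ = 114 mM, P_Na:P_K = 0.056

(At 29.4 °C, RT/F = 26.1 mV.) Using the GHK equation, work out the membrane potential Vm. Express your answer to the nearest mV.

-58 mV

Vm = 26.1 · ln[(Σ P·[cation]ₒ + Σ P·[anion]ᵢ) / (Σ P·[cation]ᵢ + Σ P·[anion]ₒ)]
Numerator = 1×8.93 + 0.056×114 = 15.31
Denominator = 1×140 + 0.056×24.4 = 141.4
Vm = 26.1 · ln(0.10833) = 26.1 × (-2.2226) = -58.01 mV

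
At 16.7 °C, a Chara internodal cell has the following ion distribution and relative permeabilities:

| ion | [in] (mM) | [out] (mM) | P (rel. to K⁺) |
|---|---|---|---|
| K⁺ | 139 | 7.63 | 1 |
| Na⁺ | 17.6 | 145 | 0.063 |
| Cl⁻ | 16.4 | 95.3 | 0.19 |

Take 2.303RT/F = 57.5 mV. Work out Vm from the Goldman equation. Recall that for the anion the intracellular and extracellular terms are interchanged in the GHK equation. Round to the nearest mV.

Vm = 57.5 · log₁₀[(Σ P·[cation]ₒ + Σ P·[anion]ᵢ) / (Σ P·[cation]ᵢ + Σ P·[anion]ₒ)]
Numerator = 1×7.63 + 0.063×145 + 0.19×16.4 = 19.88
Denominator = 1×139 + 0.063×17.6 + 0.19×95.3 = 158.2
Vm = 57.5 · log₁₀(0.12566) = 57.5 × (-0.9008) = -51.80 mV

-52 mV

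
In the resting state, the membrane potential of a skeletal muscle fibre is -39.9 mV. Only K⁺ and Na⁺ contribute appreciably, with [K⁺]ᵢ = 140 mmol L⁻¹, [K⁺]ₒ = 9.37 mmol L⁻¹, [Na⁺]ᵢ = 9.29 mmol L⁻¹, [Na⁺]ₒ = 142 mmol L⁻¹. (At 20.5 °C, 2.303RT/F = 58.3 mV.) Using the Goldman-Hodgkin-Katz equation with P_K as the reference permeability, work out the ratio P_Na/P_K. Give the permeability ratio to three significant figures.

0.140

Let α = P_Na/P_K. GHK: Vm = 58.3·log₁₀[(Kₒ + α·Naₒ)/(Kᵢ + α·Naᵢ)].
10^(Vm/58.3) = 10^(-39.9/58.3) = 0.20683
So 0.20683·(Kᵢ + α·Naᵢ) = Kₒ + α·Naₒ → α = (0.20683·140.0 − 9.37) / (142.0 − 0.20683·9.29)
α = (28.96 − 9.37) / (142.0 − 1.921) = 19.59/140.1 = 0.1398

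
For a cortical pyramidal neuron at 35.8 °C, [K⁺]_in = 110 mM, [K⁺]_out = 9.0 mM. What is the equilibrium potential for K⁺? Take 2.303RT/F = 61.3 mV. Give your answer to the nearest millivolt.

E = (61.3/z) · log₁₀([K⁺]_out/[K⁺]_in) with z = +1.
= (61.3/1) · log₁₀(9.0/110) = 61.30 · log₁₀(0.08182)
= 61.30 · (-1.0872) = -66.64 mV

-67 mV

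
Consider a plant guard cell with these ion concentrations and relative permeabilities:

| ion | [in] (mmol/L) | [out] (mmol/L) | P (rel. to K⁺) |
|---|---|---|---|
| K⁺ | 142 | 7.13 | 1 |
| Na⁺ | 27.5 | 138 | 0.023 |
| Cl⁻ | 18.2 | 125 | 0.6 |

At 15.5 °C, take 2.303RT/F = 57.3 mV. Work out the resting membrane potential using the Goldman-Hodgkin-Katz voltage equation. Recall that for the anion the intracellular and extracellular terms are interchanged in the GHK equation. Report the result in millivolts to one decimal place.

Vm = 57.3 · log₁₀[(Σ P·[cation]ₒ + Σ P·[anion]ᵢ) / (Σ P·[cation]ᵢ + Σ P·[anion]ₒ)]
Numerator = 1×7.13 + 0.023×138 + 0.6×18.2 = 21.22
Denominator = 1×142 + 0.023×27.5 + 0.6×125 = 217.6
Vm = 57.3 · log₁₀(0.097522) = 57.3 × (-1.0109) = -57.92 mV

-57.9 mV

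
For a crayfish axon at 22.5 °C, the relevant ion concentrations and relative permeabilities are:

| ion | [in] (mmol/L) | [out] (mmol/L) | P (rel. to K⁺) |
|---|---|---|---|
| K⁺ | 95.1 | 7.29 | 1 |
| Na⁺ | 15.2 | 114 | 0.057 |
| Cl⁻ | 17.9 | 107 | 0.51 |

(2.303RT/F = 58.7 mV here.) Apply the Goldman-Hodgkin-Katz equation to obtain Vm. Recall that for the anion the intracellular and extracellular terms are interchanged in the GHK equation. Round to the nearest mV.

-48 mV

Vm = 58.7 · log₁₀[(Σ P·[cation]ₒ + Σ P·[anion]ᵢ) / (Σ P·[cation]ᵢ + Σ P·[anion]ₒ)]
Numerator = 1×7.29 + 0.057×114 + 0.51×17.9 = 22.92
Denominator = 1×95.1 + 0.057×15.2 + 0.51×107 = 150.5
Vm = 58.7 · log₁₀(0.15224) = 58.7 × (-0.8175) = -47.99 mV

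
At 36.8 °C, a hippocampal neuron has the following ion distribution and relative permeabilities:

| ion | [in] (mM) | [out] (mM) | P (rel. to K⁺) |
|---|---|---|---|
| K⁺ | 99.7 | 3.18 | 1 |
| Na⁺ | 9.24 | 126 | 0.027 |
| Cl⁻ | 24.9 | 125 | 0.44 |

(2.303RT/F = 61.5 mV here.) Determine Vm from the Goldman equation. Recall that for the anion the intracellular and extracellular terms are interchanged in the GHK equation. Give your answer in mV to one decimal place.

Vm = 61.5 · log₁₀[(Σ P·[cation]ₒ + Σ P·[anion]ᵢ) / (Σ P·[cation]ᵢ + Σ P·[anion]ₒ)]
Numerator = 1×3.18 + 0.027×126 + 0.44×24.9 = 17.54
Denominator = 1×99.7 + 0.027×9.24 + 0.44×125 = 154.9
Vm = 61.5 · log₁₀(0.11319) = 61.5 × (-0.9462) = -58.19 mV

-58.2 mV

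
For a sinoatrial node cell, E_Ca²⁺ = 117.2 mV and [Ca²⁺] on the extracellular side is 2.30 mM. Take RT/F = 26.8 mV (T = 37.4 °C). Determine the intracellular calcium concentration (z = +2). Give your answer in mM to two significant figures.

0.00037 mM

Nernst: E = (26.8/2) · ln([out]/[in]), so ln([out]/[in]) = 117.2 × 2 / 26.8 = 8.7463.
[out]/[in] = e^(8.7463) = 6287.
[in] = 2.30 / 6287 = 0.0003658 mM.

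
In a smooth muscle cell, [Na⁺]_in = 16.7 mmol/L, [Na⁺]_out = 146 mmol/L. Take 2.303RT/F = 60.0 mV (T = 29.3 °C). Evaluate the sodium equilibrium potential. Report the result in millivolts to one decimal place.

56.5 mV

E = (60.0/z) · log₁₀([Na⁺]_out/[Na⁺]_in) with z = +1.
= (60.0/1) · log₁₀(146/16.7) = 60.00 · log₁₀(8.743)
= 60.00 · (0.9416) = 56.50 mV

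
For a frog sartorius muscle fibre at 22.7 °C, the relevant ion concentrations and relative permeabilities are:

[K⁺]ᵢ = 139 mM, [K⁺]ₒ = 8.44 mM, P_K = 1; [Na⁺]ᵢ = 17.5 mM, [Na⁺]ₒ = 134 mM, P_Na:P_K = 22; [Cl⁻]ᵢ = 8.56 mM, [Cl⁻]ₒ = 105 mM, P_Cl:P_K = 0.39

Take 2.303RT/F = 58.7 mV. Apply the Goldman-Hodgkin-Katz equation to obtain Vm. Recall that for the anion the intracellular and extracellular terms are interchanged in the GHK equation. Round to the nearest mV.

42 mV

Vm = 58.7 · log₁₀[(Σ P·[cation]ₒ + Σ P·[anion]ᵢ) / (Σ P·[cation]ᵢ + Σ P·[anion]ₒ)]
Numerator = 1×8.44 + 22×134 + 0.39×8.56 = 2960
Denominator = 1×139 + 22×17.5 + 0.39×105 = 565
Vm = 58.7 · log₁₀(5.239) = 58.7 × (0.7192) = 42.22 mV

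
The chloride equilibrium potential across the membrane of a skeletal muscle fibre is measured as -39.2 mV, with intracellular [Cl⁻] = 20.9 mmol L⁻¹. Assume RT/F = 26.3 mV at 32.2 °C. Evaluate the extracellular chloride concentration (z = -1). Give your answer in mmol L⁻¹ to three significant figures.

92.8 mmol L⁻¹

Nernst: E = (26.3/-1) · ln([out]/[in]), so ln([out]/[in]) = -39.2 × -1 / 26.3 = 1.4905.
[out]/[in] = e^(1.4905) = 4.439.
[out] = 4.439 × 20.9 = 92.78 mmol L⁻¹.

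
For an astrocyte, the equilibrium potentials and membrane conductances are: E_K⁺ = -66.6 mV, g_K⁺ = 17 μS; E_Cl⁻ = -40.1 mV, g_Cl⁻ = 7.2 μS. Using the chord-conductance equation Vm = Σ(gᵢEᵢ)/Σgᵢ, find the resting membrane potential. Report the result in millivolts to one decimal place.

Σ gᵢEᵢ = 17·(-66.6) + 7.2·(-40.1) = -1420.92
Σ gᵢ = 17 + 7.2 = 24.2
Vm = -1420.92 / 24.2 = -58.72 mV

-58.7 mV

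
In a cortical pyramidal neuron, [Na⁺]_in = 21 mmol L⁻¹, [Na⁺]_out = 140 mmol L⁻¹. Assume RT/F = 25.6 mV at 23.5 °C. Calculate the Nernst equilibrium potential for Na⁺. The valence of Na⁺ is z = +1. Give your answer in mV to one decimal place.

48.6 mV

E = (25.6/z) · ln([Na⁺]_out/[Na⁺]_in) with z = +1.
= (25.6/1) · ln(140/21) = 25.60 · ln(6.667)
= 25.60 · (1.8971) = 48.57 mV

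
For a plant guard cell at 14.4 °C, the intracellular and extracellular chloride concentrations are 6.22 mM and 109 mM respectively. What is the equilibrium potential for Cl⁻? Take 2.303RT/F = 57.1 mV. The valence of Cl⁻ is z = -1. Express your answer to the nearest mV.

E = (57.1/z) · log₁₀([Cl⁻]_out/[Cl⁻]_in) with z = -1.
For an anion, dividing by z = -1 reverses the sign.
= (57.1/-1) · log₁₀(109/6.22) = -57.10 · log₁₀(17.52)
= -57.10 · (1.2436) = -71.01 mV

-71 mV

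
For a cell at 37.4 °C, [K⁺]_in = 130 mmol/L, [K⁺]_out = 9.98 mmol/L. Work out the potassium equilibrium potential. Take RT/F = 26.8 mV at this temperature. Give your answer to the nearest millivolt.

-69 mV

E = (26.8/z) · ln([K⁺]_out/[K⁺]_in) with z = +1.
= (26.8/1) · ln(9.98/130) = 26.80 · ln(0.07677)
= 26.80 · (-2.5670) = -68.79 mV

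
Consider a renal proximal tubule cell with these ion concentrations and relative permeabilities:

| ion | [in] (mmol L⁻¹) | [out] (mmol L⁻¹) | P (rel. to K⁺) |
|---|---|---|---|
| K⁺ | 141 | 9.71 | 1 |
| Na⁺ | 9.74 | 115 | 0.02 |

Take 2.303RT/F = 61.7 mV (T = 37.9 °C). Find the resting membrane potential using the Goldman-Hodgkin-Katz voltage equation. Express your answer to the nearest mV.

-66 mV

Vm = 61.7 · log₁₀[(Σ P·[cation]ₒ + Σ P·[anion]ᵢ) / (Σ P·[cation]ᵢ + Σ P·[anion]ₒ)]
Numerator = 1×9.71 + 0.02×115 = 12.01
Denominator = 1×141 + 0.02×9.74 = 141.2
Vm = 61.7 · log₁₀(0.08506) = 61.7 × (-1.0703) = -66.04 mV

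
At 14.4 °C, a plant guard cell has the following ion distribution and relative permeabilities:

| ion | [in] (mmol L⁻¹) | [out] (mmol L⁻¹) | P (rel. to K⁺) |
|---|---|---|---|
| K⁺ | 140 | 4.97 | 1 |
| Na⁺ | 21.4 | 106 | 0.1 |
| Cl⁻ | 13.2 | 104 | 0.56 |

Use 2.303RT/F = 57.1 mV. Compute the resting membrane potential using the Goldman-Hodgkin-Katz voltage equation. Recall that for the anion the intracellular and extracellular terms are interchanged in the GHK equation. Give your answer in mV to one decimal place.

Vm = 57.1 · log₁₀[(Σ P·[cation]ₒ + Σ P·[anion]ᵢ) / (Σ P·[cation]ᵢ + Σ P·[anion]ₒ)]
Numerator = 1×4.97 + 0.1×106 + 0.56×13.2 = 22.96
Denominator = 1×140 + 0.1×21.4 + 0.56×104 = 200.4
Vm = 57.1 · log₁₀(0.11459) = 57.1 × (-0.9408) = -53.72 mV

-53.7 mV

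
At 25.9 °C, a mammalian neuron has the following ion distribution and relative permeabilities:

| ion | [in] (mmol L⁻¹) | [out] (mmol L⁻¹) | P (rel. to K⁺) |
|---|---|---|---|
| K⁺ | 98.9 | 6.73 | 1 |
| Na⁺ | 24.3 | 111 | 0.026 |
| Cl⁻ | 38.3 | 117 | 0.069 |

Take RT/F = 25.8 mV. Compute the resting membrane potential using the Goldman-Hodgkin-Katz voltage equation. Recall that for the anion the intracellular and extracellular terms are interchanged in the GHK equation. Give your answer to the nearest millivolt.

Vm = 25.8 · ln[(Σ P·[cation]ₒ + Σ P·[anion]ᵢ) / (Σ P·[cation]ᵢ + Σ P·[anion]ₒ)]
Numerator = 1×6.73 + 0.026×111 + 0.069×38.3 = 12.26
Denominator = 1×98.9 + 0.026×24.3 + 0.069×117 = 107.6
Vm = 25.8 · ln(0.11392) = 25.8 × (-2.1722) = -56.04 mV

-56 mV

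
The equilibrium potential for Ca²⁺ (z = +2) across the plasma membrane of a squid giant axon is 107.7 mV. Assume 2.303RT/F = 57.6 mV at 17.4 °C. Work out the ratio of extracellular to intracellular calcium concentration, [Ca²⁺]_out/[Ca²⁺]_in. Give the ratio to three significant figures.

log₁₀([out]/[in]) = E·z/(57.6) = 107.7 × 2 / 57.6 = 3.7396
[out]/[in] = 10^(3.7396) = 5490

5490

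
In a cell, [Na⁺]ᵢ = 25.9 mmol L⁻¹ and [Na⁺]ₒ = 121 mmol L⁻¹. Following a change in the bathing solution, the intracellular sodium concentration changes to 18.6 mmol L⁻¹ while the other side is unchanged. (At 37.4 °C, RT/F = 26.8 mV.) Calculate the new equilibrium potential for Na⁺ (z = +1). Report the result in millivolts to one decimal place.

After the shift: [Na⁺]_out = 121, [Na⁺]_in = 18.6 mmol L⁻¹.
E_new = (26.8/1)·ln(121/18.6) = 26.80 · (1.8726) = 50.19 mV

50.2 mV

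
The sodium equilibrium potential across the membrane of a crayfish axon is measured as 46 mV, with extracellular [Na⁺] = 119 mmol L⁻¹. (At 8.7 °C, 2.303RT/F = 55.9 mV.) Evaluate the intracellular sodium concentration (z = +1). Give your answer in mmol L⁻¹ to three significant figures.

Nernst: E = (55.9/1) · log₁₀([out]/[in]), so log₁₀([out]/[in]) = 46.0 × 1 / 55.9 = 0.8229.
[out]/[in] = 10^(0.8229) = 6.651.
[in] = 119 / 6.651 = 17.89 mmol L⁻¹.

17.9 mmol L⁻¹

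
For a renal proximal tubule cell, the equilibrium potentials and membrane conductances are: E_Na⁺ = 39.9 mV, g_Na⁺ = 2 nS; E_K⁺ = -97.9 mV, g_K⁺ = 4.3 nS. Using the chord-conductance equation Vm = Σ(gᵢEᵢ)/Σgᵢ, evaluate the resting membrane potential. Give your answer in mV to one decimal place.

-54.2 mV

Σ gᵢEᵢ = 2·(39.9) + 4.3·(-97.9) = -341.17
Σ gᵢ = 2 + 4.3 = 6.3
Vm = -341.17 / 6.3 = -54.15 mV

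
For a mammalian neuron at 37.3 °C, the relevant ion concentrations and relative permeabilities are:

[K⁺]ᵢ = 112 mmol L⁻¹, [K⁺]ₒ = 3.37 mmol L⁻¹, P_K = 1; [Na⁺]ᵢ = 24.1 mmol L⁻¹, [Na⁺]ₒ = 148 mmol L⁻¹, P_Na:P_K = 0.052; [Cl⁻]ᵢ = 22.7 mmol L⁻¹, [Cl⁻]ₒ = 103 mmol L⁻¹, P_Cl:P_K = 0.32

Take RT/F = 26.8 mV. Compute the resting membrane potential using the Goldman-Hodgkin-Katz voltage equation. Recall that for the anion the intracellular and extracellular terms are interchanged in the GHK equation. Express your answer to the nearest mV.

Vm = 26.8 · ln[(Σ P·[cation]ₒ + Σ P·[anion]ᵢ) / (Σ P·[cation]ᵢ + Σ P·[anion]ₒ)]
Numerator = 1×3.37 + 0.052×148 + 0.32×22.7 = 18.33
Denominator = 1×112 + 0.052×24.1 + 0.32×103 = 146.2
Vm = 26.8 · ln(0.12536) = 26.8 × (-2.0765) = -55.65 mV

-56 mV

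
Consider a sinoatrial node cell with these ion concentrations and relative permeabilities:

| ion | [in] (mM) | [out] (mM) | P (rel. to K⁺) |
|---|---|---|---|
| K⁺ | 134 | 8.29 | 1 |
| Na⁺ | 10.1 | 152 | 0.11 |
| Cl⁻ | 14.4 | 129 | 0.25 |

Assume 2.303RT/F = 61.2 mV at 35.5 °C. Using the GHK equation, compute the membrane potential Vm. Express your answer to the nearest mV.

-47 mV

Vm = 61.2 · log₁₀[(Σ P·[cation]ₒ + Σ P·[anion]ᵢ) / (Σ P·[cation]ᵢ + Σ P·[anion]ₒ)]
Numerator = 1×8.29 + 0.11×152 + 0.25×14.4 = 28.61
Denominator = 1×134 + 0.11×10.1 + 0.25×129 = 167.4
Vm = 61.2 · log₁₀(0.17095) = 61.2 × (-0.7671) = -46.95 mV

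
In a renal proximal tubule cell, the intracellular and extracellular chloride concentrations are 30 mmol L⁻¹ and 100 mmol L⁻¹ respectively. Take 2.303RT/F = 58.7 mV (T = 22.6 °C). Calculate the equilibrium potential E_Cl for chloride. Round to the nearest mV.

-31 mV

E = (58.7/z) · log₁₀([Cl⁻]_out/[Cl⁻]_in) with z = -1.
For an anion, dividing by z = -1 reverses the sign.
= (58.7/-1) · log₁₀(100/30) = -58.70 · log₁₀(3.333)
= -58.70 · (0.5229) = -30.69 mV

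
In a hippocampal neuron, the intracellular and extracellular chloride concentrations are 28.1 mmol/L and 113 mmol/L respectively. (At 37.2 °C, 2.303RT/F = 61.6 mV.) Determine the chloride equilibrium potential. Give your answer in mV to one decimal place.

-37.2 mV

E = (61.6/z) · log₁₀([Cl⁻]_out/[Cl⁻]_in) with z = -1.
For an anion, dividing by z = -1 reverses the sign.
= (61.6/-1) · log₁₀(113/28.1) = -61.60 · log₁₀(4.021)
= -61.60 · (0.6044) = -37.23 mV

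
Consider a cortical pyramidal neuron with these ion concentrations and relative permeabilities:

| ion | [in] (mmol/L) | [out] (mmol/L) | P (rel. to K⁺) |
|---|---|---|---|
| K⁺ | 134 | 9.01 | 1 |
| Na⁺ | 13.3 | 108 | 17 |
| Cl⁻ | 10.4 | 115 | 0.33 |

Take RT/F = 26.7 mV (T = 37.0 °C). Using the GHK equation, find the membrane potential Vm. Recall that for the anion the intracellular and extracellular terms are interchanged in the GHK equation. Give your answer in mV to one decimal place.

Vm = 26.7 · ln[(Σ P·[cation]ₒ + Σ P·[anion]ᵢ) / (Σ P·[cation]ᵢ + Σ P·[anion]ₒ)]
Numerator = 1×9.01 + 17×108 + 0.33×10.4 = 1848
Denominator = 1×134 + 17×13.3 + 0.33×115 = 398.1
Vm = 26.7 · ln(4.6437) = 26.7 × (1.5355) = 41.00 mV

41.0 mV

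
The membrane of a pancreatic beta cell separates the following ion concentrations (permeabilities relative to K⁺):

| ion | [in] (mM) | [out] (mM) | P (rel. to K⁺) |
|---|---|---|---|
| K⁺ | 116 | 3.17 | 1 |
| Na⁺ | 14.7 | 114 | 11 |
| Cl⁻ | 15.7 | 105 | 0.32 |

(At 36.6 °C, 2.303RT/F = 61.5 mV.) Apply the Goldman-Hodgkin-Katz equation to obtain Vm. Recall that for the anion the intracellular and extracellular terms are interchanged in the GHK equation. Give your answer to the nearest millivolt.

Vm = 61.5 · log₁₀[(Σ P·[cation]ₒ + Σ P·[anion]ᵢ) / (Σ P·[cation]ᵢ + Σ P·[anion]ₒ)]
Numerator = 1×3.17 + 11×114 + 0.32×15.7 = 1262
Denominator = 1×116 + 11×14.7 + 0.32×105 = 311.3
Vm = 61.5 · log₁₀(4.0546) = 61.5 × (0.6079) = 37.39 mV

37 mV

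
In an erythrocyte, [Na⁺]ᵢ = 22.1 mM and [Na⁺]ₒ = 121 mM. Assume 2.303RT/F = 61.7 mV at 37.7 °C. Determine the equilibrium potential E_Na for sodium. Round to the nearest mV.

E = (61.7/z) · log₁₀([Na⁺]_out/[Na⁺]_in) with z = +1.
= (61.7/1) · log₁₀(121/22.1) = 61.70 · log₁₀(5.475)
= 61.70 · (0.7384) = 45.56 mV

46 mV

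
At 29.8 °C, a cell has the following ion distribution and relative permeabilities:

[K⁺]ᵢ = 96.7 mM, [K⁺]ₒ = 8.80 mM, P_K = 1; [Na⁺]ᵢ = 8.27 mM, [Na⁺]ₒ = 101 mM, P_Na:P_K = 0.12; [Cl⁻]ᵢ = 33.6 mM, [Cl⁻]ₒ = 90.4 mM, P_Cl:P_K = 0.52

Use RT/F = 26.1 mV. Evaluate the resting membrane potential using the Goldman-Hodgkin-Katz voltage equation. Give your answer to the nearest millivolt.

Vm = 26.1 · ln[(Σ P·[cation]ₒ + Σ P·[anion]ᵢ) / (Σ P·[cation]ᵢ + Σ P·[anion]ₒ)]
Numerator = 1×8.80 + 0.12×101 + 0.52×33.6 = 38.39
Denominator = 1×96.7 + 0.12×8.27 + 0.52×90.4 = 144.7
Vm = 26.1 · ln(0.26532) = 26.1 × (-1.3268) = -34.63 mV

-35 mV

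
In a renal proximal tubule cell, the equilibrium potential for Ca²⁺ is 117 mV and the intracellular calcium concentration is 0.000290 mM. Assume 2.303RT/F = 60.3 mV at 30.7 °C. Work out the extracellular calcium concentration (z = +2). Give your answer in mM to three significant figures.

2.20 mM

Nernst: E = (60.3/2) · log₁₀([out]/[in]), so log₁₀([out]/[in]) = 117.0 × 2 / 60.3 = 3.8806.
[out]/[in] = 10^(3.8806) = 7596.
[out] = 7596 × 0.000290 = 2.203 mM.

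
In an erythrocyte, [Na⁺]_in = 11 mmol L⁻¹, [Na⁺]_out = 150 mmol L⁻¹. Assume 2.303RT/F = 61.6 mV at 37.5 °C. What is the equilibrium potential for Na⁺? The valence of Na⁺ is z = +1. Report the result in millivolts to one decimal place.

E = (61.6/z) · log₁₀([Na⁺]_out/[Na⁺]_in) with z = +1.
= (61.6/1) · log₁₀(150/11) = 61.60 · log₁₀(13.64)
= 61.60 · (1.1347) = 69.90 mV

69.9 mV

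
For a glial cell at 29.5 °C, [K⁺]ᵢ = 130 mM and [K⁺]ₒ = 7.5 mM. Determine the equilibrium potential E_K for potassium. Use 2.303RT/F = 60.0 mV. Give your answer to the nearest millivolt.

E = (60.0/z) · log₁₀([K⁺]_out/[K⁺]_in) with z = +1.
= (60.0/1) · log₁₀(7.5/130) = 60.00 · log₁₀(0.05769)
= 60.00 · (-1.2389) = -74.33 mV

-74 mV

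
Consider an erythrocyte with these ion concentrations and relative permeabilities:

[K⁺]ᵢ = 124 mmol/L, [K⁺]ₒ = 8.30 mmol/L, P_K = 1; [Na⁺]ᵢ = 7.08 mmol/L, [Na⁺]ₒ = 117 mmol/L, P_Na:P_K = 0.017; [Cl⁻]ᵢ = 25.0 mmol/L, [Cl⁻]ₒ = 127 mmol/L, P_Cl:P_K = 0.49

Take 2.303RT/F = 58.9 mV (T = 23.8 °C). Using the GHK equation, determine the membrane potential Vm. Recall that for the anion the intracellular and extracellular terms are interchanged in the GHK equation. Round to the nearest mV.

Vm = 58.9 · log₁₀[(Σ P·[cation]ₒ + Σ P·[anion]ᵢ) / (Σ P·[cation]ᵢ + Σ P·[anion]ₒ)]
Numerator = 1×8.30 + 0.017×117 + 0.49×25.0 = 22.54
Denominator = 1×124 + 0.017×7.08 + 0.49×127 = 186.4
Vm = 58.9 · log₁₀(0.12095) = 58.9 × (-0.9174) = -54.03 mV

-54 mV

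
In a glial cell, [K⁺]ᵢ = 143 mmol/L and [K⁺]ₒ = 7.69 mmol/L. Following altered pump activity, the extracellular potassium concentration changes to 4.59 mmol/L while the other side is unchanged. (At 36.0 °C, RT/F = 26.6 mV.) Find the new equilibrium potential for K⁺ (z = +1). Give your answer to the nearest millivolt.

After the shift: [K⁺]_out = 4.59, [K⁺]_in = 143 mmol/L.
E_new = (26.6/1)·ln(4.59/143) = 26.60 · (-3.4390) = -91.48 mV

-91 mV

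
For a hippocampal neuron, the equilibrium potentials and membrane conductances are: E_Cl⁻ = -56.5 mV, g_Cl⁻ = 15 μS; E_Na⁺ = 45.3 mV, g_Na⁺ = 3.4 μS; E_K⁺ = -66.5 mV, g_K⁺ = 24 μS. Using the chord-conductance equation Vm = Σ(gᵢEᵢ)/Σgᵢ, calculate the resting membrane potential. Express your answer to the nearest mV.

-54 mV

Σ gᵢEᵢ = 15·(-56.5) + 3.4·(45.3) + 24·(-66.5) = -2289.48
Σ gᵢ = 15 + 3.4 + 24 = 42.4
Vm = -2289.48 / 42.4 = -54.00 mV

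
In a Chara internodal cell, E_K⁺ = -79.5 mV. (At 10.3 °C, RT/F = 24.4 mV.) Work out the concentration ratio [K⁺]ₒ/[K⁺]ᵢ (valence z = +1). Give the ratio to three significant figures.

ln([out]/[in]) = E·z/(24.4) = -79.5 × 1 / 24.4 = -3.2582
[out]/[in] = e^(-3.2582) = 0.03846

0.0385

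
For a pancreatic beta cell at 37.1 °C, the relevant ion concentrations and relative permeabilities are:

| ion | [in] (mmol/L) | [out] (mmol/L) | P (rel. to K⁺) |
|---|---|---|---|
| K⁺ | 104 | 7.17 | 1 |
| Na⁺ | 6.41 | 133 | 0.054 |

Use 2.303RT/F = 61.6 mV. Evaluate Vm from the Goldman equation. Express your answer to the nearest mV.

-53 mV

Vm = 61.6 · log₁₀[(Σ P·[cation]ₒ + Σ P·[anion]ᵢ) / (Σ P·[cation]ᵢ + Σ P·[anion]ₒ)]
Numerator = 1×7.17 + 0.054×133 = 14.35
Denominator = 1×104 + 0.054×6.41 = 104.3
Vm = 61.6 · log₁₀(0.13754) = 61.6 × (-0.8616) = -53.07 mV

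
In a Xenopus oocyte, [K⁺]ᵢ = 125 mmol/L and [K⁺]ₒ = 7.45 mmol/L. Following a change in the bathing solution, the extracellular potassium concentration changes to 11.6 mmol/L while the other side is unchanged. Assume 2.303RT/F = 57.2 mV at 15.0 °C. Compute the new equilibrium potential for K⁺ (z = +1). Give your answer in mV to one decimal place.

After the shift: [K⁺]_out = 11.6, [K⁺]_in = 125 mmol/L.
E_new = (57.2/1)·log₁₀(11.6/125) = 57.20 · (-1.0325) = -59.06 mV

-59.1 mV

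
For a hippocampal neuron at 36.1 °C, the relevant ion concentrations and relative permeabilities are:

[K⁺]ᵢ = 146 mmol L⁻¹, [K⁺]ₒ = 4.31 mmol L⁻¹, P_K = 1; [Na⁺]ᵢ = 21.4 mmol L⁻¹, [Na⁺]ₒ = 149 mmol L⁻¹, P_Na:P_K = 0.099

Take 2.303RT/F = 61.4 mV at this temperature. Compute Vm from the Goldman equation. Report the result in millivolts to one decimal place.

-54.7 mV

Vm = 61.4 · log₁₀[(Σ P·[cation]ₒ + Σ P·[anion]ᵢ) / (Σ P·[cation]ᵢ + Σ P·[anion]ₒ)]
Numerator = 1×4.31 + 0.099×149 = 19.06
Denominator = 1×146 + 0.099×21.4 = 148.1
Vm = 61.4 · log₁₀(0.12869) = 61.4 × (-0.8905) = -54.67 mV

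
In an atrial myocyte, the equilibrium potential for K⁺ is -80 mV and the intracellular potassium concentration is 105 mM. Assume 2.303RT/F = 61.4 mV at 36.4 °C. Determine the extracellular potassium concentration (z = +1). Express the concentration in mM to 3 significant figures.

Nernst: E = (61.4/1) · log₁₀([out]/[in]), so log₁₀([out]/[in]) = -80.0 × 1 / 61.4 = -1.3029.
[out]/[in] = 10^(-1.3029) = 0.04978.
[out] = 0.04978 × 105 = 5.227 mM.

5.23 mM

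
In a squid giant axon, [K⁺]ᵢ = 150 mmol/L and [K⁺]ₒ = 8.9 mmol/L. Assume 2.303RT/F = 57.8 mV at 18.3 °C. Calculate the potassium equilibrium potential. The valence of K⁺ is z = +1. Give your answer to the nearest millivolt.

E = (57.8/z) · log₁₀([K⁺]_out/[K⁺]_in) with z = +1.
= (57.8/1) · log₁₀(8.9/150) = 57.80 · log₁₀(0.05933)
= 57.80 · (-1.2267) = -70.90 mV

-71 mV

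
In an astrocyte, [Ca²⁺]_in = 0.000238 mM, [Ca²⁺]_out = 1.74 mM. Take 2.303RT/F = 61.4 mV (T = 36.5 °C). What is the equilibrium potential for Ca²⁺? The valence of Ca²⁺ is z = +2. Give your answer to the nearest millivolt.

E = (61.4/z) · log₁₀([Ca²⁺]_out/[Ca²⁺]_in) with z = +2.
= (61.4/2) · log₁₀(1.74/0.000238) = 30.70 · log₁₀(7311)
= 30.70 · (3.8640) = 118.62 mV

119 mV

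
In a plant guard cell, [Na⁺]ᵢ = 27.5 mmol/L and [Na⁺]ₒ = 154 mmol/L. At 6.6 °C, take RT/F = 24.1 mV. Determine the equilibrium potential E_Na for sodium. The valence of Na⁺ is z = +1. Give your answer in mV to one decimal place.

E = (24.1/z) · ln([Na⁺]_out/[Na⁺]_in) with z = +1.
= (24.1/1) · ln(154/27.5) = 24.10 · ln(5.6)
= 24.10 · (1.7228) = 41.52 mV

41.5 mV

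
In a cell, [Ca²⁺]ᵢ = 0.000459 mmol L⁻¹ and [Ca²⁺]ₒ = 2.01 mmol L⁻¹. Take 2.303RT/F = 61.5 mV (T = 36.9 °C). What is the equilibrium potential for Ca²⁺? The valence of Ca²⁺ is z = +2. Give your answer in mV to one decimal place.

E = (61.5/z) · log₁₀([Ca²⁺]_out/[Ca²⁺]_in) with z = +2.
= (61.5/2) · log₁₀(2.01/0.000459) = 30.75 · log₁₀(4379)
= 30.75 · (3.6414) = 111.97 mV

112.0 mV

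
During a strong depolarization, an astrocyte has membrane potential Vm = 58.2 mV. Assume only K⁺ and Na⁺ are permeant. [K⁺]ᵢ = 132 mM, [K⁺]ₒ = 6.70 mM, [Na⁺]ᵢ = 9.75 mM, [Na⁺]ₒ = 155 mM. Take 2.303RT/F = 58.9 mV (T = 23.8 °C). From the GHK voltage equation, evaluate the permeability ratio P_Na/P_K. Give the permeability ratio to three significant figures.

21.2

Let α = P_Na/P_K. GHK: Vm = 58.9·log₁₀[(Kₒ + α·Naₒ)/(Kᵢ + α·Naᵢ)].
10^(Vm/58.9) = 10^(58.2/58.9) = 9.7301
So 9.7301·(Kᵢ + α·Naᵢ) = Kₒ + α·Naₒ → α = (9.7301·132.0 − 6.7) / (155.0 − 9.7301·9.75)
α = (1284 − 6.7) / (155.0 − 94.87) = 1278/60.13 = 21.25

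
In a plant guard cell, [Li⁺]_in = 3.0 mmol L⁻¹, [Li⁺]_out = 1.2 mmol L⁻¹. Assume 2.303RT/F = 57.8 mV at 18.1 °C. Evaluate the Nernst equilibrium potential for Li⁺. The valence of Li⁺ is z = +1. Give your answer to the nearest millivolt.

E = (57.8/z) · log₁₀([Li⁺]_out/[Li⁺]_in) with z = +1.
= (57.8/1) · log₁₀(1.2/3.0) = 57.80 · log₁₀(0.4)
= 57.80 · (-0.3979) = -23.00 mV

-23 mV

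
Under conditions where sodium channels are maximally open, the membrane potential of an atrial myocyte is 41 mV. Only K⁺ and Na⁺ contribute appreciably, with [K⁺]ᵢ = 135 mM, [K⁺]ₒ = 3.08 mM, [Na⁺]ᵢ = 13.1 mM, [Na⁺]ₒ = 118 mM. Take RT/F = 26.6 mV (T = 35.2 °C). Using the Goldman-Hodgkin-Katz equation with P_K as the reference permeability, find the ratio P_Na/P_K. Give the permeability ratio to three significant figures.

11.0

Let α = P_Na/P_K. GHK: Vm = 26.6·ln[(Kₒ + α·Naₒ)/(Kᵢ + α·Naᵢ)].
e^(Vm/26.6) = e^(41.0/26.6) = 4.6709
So 4.6709·(Kᵢ + α·Naᵢ) = Kₒ + α·Naₒ → α = (4.6709·135.0 − 3.08) / (118.0 − 4.6709·13.1)
α = (630.6 − 3.08) / (118.0 − 61.19) = 627.5/56.81 = 11.05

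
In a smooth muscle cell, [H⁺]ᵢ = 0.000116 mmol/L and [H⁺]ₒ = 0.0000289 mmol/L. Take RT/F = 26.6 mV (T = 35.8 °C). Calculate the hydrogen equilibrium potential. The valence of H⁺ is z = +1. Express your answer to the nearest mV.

E = (26.6/z) · ln([H⁺]_out/[H⁺]_in) with z = +1.
= (26.6/1) · ln(0.0000289/0.000116) = 26.60 · ln(0.2491)
= 26.60 · (-1.3897) = -36.97 mV

-37 mV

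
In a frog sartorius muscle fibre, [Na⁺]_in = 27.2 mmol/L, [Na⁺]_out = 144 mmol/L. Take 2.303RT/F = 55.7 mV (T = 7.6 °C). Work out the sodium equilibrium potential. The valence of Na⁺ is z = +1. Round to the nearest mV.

E = (55.7/z) · log₁₀([Na⁺]_out/[Na⁺]_in) with z = +1.
= (55.7/1) · log₁₀(144/27.2) = 55.70 · log₁₀(5.294)
= 55.70 · (0.7238) = 40.32 mV

40 mV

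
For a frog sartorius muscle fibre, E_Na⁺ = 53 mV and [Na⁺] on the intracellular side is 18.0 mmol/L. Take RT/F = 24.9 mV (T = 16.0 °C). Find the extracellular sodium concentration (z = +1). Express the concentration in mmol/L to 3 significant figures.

151 mmol/L

Nernst: E = (24.9/1) · ln([out]/[in]), so ln([out]/[in]) = 53.0 × 1 / 24.9 = 2.1285.
[out]/[in] = e^(2.1285) = 8.402.
[out] = 8.402 × 18.0 = 151.2 mmol/L.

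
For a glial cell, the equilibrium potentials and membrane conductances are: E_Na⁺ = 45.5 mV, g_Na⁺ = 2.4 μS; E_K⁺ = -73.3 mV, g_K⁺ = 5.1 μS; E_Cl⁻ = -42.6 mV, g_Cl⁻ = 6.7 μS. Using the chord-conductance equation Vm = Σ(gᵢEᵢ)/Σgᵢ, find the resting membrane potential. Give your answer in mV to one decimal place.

-38.7 mV

Σ gᵢEᵢ = 2.4·(45.5) + 5.1·(-73.3) + 6.7·(-42.6) = -550.05
Σ gᵢ = 2.4 + 5.1 + 6.7 = 14.2
Vm = -550.05 / 14.2 = -38.74 mV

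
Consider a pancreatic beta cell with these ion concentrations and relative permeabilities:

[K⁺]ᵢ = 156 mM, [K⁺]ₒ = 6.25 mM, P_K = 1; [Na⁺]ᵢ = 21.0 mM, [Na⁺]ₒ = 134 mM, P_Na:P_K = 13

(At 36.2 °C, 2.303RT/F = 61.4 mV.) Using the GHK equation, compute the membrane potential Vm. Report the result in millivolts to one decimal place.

37.5 mV

Vm = 61.4 · log₁₀[(Σ P·[cation]ₒ + Σ P·[anion]ᵢ) / (Σ P·[cation]ᵢ + Σ P·[anion]ₒ)]
Numerator = 1×6.25 + 13×134 = 1748
Denominator = 1×156 + 13×21.0 = 429
Vm = 61.4 · log₁₀(4.0752) = 61.4 × (0.6101) = 37.46 mV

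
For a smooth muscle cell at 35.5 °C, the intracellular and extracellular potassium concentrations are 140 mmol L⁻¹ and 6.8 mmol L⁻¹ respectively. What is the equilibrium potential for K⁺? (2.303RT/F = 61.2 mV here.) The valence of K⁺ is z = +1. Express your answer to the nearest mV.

-80 mV

E = (61.2/z) · log₁₀([K⁺]_out/[K⁺]_in) with z = +1.
= (61.2/1) · log₁₀(6.8/140) = 61.20 · log₁₀(0.04857)
= 61.20 · (-1.3136) = -80.39 mV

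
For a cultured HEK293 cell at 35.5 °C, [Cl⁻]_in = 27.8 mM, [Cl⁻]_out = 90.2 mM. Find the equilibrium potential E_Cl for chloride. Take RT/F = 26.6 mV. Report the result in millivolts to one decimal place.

E = (26.6/z) · ln([Cl⁻]_out/[Cl⁻]_in) with z = -1.
For an anion, dividing by z = -1 reverses the sign.
= (26.6/-1) · ln(90.2/27.8) = -26.60 · ln(3.245)
= -26.60 · (1.1770) = -31.31 mV

-31.3 mV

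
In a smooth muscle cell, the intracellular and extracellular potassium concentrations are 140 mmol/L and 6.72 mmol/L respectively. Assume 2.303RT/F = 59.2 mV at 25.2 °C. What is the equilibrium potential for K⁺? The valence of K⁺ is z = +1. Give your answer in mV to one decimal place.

E = (59.2/z) · log₁₀([K⁺]_out/[K⁺]_in) with z = +1.
= (59.2/1) · log₁₀(6.72/140) = 59.20 · log₁₀(0.048)
= 59.20 · (-1.3188) = -78.07 mV

-78.1 mV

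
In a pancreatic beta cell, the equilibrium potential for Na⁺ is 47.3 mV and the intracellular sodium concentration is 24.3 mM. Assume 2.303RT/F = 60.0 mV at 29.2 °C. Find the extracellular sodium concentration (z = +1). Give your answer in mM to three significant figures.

Nernst: E = (60.0/1) · log₁₀([out]/[in]), so log₁₀([out]/[in]) = 47.3 × 1 / 60.0 = 0.7883.
[out]/[in] = 10^(0.7883) = 6.142.
[out] = 6.142 × 24.3 = 149.3 mM.

149 mM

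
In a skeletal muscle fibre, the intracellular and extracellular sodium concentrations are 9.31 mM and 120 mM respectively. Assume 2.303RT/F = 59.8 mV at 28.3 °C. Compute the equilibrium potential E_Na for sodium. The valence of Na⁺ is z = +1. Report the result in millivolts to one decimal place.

66.4 mV

E = (59.8/z) · log₁₀([Na⁺]_out/[Na⁺]_in) with z = +1.
= (59.8/1) · log₁₀(120/9.31) = 59.80 · log₁₀(12.89)
= 59.80 · (1.1102) = 66.39 mV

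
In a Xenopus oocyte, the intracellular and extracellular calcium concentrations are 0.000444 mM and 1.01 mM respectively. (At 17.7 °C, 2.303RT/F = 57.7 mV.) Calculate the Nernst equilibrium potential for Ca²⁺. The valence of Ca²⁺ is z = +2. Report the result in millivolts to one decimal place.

E = (57.7/z) · log₁₀([Ca²⁺]_out/[Ca²⁺]_in) with z = +2.
= (57.7/2) · log₁₀(1.01/0.000444) = 28.85 · log₁₀(2275)
= 28.85 · (3.3569) = 96.85 mV

96.8 mV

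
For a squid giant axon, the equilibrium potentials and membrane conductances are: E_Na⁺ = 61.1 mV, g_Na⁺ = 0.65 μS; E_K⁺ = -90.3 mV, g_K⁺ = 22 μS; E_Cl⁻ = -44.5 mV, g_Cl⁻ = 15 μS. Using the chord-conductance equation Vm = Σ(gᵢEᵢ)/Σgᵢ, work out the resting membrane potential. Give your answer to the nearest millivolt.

-69 mV

Σ gᵢEᵢ = 0.65·(61.1) + 22·(-90.3) + 15·(-44.5) = -2614.38
Σ gᵢ = 0.65 + 22 + 15 = 37.65
Vm = -2614.38 / 37.65 = -69.44 mV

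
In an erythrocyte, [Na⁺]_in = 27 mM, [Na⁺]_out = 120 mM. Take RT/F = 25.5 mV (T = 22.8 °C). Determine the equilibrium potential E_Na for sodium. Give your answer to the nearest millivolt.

E = (25.5/z) · ln([Na⁺]_out/[Na⁺]_in) with z = +1.
= (25.5/1) · ln(120/27) = 25.50 · ln(4.444)
= 25.50 · (1.4917) = 38.04 mV

38 mV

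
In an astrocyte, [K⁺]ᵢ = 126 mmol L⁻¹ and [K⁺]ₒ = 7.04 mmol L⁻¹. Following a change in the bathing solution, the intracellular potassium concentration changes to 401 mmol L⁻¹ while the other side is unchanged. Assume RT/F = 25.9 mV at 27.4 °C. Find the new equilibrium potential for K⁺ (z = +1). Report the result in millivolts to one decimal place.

After the shift: [K⁺]_out = 7.04, [K⁺]_in = 401 mmol L⁻¹.
E_new = (25.9/1)·ln(7.04/401) = 25.90 · (-4.0424) = -104.70 mV

-104.7 mV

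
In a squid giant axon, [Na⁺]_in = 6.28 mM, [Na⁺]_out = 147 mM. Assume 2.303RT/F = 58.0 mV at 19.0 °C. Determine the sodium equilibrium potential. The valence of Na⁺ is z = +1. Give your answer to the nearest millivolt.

E = (58.0/z) · log₁₀([Na⁺]_out/[Na⁺]_in) with z = +1.
= (58.0/1) · log₁₀(147/6.28) = 58.00 · log₁₀(23.41)
= 58.00 · (1.3694) = 79.42 mV

79 mV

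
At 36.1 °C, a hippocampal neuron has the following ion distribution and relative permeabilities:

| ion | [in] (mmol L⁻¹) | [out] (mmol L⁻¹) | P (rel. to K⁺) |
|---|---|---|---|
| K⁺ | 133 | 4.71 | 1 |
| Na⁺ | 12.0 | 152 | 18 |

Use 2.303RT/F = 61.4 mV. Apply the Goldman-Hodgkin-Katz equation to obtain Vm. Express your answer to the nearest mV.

55 mV

Vm = 61.4 · log₁₀[(Σ P·[cation]ₒ + Σ P·[anion]ᵢ) / (Σ P·[cation]ᵢ + Σ P·[anion]ₒ)]
Numerator = 1×4.71 + 18×152 = 2741
Denominator = 1×133 + 18×12.0 = 349
Vm = 61.4 · log₁₀(7.853) = 61.4 × (0.8950) = 54.96 mV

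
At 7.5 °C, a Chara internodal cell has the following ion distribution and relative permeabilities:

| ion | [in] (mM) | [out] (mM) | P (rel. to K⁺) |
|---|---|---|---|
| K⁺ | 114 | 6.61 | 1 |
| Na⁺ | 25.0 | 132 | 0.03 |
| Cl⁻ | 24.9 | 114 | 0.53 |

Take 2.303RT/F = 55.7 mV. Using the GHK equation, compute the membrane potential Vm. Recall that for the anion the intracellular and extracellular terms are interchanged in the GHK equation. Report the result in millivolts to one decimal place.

Vm = 55.7 · log₁₀[(Σ P·[cation]ₒ + Σ P·[anion]ᵢ) / (Σ P·[cation]ᵢ + Σ P·[anion]ₒ)]
Numerator = 1×6.61 + 0.03×132 + 0.53×24.9 = 23.77
Denominator = 1×114 + 0.03×25.0 + 0.53×114 = 175.2
Vm = 55.7 · log₁₀(0.13568) = 55.7 × (-0.8675) = -48.32 mV

-48.3 mV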